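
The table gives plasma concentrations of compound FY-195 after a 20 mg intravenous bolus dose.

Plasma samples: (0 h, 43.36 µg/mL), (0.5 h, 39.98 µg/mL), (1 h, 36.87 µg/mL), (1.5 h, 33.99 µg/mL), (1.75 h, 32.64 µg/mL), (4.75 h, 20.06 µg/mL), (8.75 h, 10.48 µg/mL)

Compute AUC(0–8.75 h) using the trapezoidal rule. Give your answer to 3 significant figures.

AUC = 206 µg/mL·h

Trapezoidal AUC_0→8.75:
  [0→0.5]: (43.36+39.98)/2 × 0.5 = 20.835
  [0.5→1]: (39.98+36.87)/2 × 0.5 = 19.2125
  [1→1.5]: (36.87+33.99)/2 × 0.5 = 17.715
  [1.5→1.75]: (33.99+32.64)/2 × 0.25 = 8.32875
  [1.75→4.75]: (32.64+20.06)/2 × 3 = 79.05
  [4.75→8.75]: (20.06+10.48)/2 × 4 = 61.08
  Sum = 206.22125 µg/mL·h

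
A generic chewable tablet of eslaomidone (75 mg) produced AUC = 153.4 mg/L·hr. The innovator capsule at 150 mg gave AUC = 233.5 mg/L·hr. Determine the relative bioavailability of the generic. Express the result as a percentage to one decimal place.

F_rel = 131.4%

F_rel = (AUC_test/D_test) / (AUC_ref/D_ref)
      = (153.4/75) / (233.5/150)
      = 2.04533 / 1.55667 = 1.3139 = 131.39%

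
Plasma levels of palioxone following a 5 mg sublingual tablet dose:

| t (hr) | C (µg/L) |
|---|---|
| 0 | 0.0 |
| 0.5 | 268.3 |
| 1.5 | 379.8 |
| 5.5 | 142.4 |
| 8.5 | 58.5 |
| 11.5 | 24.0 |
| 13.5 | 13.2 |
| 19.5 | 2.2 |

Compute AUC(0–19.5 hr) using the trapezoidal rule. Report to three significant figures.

AUC = 1940 µg/L·hr

Trapezoidal AUC_0→19.5:
  [0→0.5]: (0.0+268.3)/2 × 0.5 = 67.075
  [0.5→1.5]: (268.3+379.8)/2 × 1 = 324.05
  [1.5→5.5]: (379.8+142.4)/2 × 4 = 1044.4
  [5.5→8.5]: (142.4+58.5)/2 × 3 = 301.35
  [8.5→11.5]: (58.5+24.0)/2 × 3 = 123.75
  [11.5→13.5]: (24.0+13.2)/2 × 2 = 37.2
  [13.5→19.5]: (13.2+2.2)/2 × 6 = 46.2
  Sum = 1944.025 µg/L·hr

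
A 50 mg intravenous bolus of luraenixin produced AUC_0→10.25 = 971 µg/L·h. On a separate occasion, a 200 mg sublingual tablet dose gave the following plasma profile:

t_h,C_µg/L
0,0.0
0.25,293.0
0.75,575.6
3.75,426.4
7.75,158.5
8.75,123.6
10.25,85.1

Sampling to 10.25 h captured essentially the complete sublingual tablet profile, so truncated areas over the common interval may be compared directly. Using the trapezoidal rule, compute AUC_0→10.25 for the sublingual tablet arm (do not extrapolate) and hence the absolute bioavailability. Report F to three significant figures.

Trapezoidal AUC_0→10.25 (sublingual tablet):
  [0→0.25]: (0.0+293.0)/2 × 0.25 = 36.625
  [0.25→0.75]: (293.0+575.6)/2 × 0.5 = 217.15
  [0.75→3.75]: (575.6+426.4)/2 × 3 = 1503.0
  [3.75→7.75]: (426.4+158.5)/2 × 4 = 1169.8
  [7.75→8.75]: (158.5+123.6)/2 × 1 = 141.05
  [8.75→10.25]: (123.6+85.1)/2 × 1.5 = 156.525
  Sum = 3224.15 µg/L·h
F = (AUC_ev/D_ev)/(AUC_iv/D_iv) = (3224.15/200)/(971/50) = 16.12075/19.42 = 0.8301

F = 0.830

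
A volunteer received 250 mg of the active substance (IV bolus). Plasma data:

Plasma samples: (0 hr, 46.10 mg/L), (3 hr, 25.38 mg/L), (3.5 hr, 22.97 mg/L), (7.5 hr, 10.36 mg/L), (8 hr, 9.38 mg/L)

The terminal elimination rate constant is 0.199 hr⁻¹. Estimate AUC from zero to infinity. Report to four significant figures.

Trapezoidal AUC_0→8:
  [0→3]: (46.10+25.38)/2 × 3 = 107.22
  [3→3.5]: (25.38+22.97)/2 × 0.5 = 12.0875
  [3.5→7.5]: (22.97+10.36)/2 × 4 = 66.66
  [7.5→8]: (10.36+9.38)/2 × 0.5 = 4.935
  Sum = 190.9025 mg/L·hr
Extrapolated tail: C_last / k_e = 9.38 / 0.199 = 47.136
AUC_0→∞ = 190.9025 + 47.136 = 238.0385 mg/L·hr

AUC = 238.0 mg/L·hr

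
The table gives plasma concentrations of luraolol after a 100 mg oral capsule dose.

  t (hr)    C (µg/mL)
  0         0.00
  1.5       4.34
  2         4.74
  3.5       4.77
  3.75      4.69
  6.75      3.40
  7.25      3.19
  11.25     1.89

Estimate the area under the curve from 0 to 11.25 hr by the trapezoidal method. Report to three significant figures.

Trapezoidal AUC_0→11.25:
  [0→1.5]: (0.00+4.34)/2 × 1.5 = 3.255
  [1.5→2]: (4.34+4.74)/2 × 0.5 = 2.27
  [2→3.5]: (4.74+4.77)/2 × 1.5 = 7.1325
  [3.5→3.75]: (4.77+4.69)/2 × 0.25 = 1.1825
  [3.75→6.75]: (4.69+3.40)/2 × 3 = 12.135
  [6.75→7.25]: (3.40+3.19)/2 × 0.5 = 1.6475
  [7.25→11.25]: (3.19+1.89)/2 × 4 = 10.16
  Sum = 37.7825 µg/mL·hr

AUC = 37.8 µg/mL·hr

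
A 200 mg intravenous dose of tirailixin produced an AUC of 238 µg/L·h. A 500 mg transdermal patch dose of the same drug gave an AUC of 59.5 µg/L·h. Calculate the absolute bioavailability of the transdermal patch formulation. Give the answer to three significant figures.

F = 0.100

F = (AUC_ev / D_ev) / (AUC_iv / D_iv)
  = (59.5/500) / (238/200)
  = 0.119 / 1.19 = 0.1000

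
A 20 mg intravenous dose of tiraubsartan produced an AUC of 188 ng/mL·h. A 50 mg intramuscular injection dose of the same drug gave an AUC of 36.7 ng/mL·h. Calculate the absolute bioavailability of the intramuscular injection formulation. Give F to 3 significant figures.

F = (AUC_ev / D_ev) / (AUC_iv / D_iv)
  = (36.7/50) / (188/20)
  = 0.734 / 9.4 = 0.0781

F = 0.0781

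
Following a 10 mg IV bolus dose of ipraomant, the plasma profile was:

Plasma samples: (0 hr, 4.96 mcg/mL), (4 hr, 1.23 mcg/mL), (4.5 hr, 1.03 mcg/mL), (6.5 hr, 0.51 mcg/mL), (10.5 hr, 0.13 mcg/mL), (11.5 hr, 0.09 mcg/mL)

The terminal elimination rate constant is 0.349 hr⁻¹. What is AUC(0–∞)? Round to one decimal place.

AUC = 16.1 mcg/mL·hr

Trapezoidal AUC_0→11.5:
  [0→4]: (4.96+1.23)/2 × 4 = 12.38
  [4→4.5]: (1.23+1.03)/2 × 0.5 = 0.565
  [4.5→6.5]: (1.03+0.51)/2 × 2 = 1.54
  [6.5→10.5]: (0.51+0.13)/2 × 4 = 1.28
  [10.5→11.5]: (0.13+0.09)/2 × 1 = 0.11
  Sum = 15.875 mcg/mL·hr
Extrapolated tail: C_last / k_e = 0.09 / 0.349 = 0.258
AUC_0→∞ = 15.875 + 0.258 = 16.133 mcg/mL·hr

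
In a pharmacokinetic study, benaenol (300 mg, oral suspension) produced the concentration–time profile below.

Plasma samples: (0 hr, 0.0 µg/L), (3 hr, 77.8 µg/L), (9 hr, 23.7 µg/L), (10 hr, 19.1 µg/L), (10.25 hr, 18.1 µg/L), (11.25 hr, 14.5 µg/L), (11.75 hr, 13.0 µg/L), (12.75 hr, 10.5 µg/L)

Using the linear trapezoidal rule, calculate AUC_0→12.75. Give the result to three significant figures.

Trapezoidal AUC_0→12.75:
  [0→3]: (0.0+77.8)/2 × 3 = 116.7
  [3→9]: (77.8+23.7)/2 × 6 = 304.5
  [9→10]: (23.7+19.1)/2 × 1 = 21.4
  [10→10.25]: (19.1+18.1)/2 × 0.25 = 4.65
  [10.25→11.25]: (18.1+14.5)/2 × 1 = 16.3
  [11.25→11.75]: (14.5+13.0)/2 × 0.5 = 6.875
  [11.75→12.75]: (13.0+10.5)/2 × 1 = 11.75
  Sum = 482.175 µg/L·hr

AUC = 482 µg/L·hr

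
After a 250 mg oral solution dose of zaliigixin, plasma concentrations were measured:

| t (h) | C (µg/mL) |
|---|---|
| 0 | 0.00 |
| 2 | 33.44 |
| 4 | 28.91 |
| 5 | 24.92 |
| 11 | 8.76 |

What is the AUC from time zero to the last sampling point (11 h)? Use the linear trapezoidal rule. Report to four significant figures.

AUC = 223.7 µg/mL·h

Trapezoidal AUC_0→11:
  [0→2]: (0.00+33.44)/2 × 2 = 33.44
  [2→4]: (33.44+28.91)/2 × 2 = 62.35
  [4→5]: (28.91+24.92)/2 × 1 = 26.915
  [5→11]: (24.92+8.76)/2 × 6 = 101.04
  Sum = 223.745 µg/mL·h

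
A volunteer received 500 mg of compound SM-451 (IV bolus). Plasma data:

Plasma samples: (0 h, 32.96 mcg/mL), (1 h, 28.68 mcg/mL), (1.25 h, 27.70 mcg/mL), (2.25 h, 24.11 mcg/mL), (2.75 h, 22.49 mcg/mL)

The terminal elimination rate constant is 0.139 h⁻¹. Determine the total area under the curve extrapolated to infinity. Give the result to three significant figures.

Trapezoidal AUC_0→2.75:
  [0→1]: (32.96+28.68)/2 × 1 = 30.82
  [1→1.25]: (28.68+27.70)/2 × 0.25 = 7.0475
  [1.25→2.25]: (27.70+24.11)/2 × 1 = 25.905
  [2.25→2.75]: (24.11+22.49)/2 × 0.5 = 11.65
  Sum = 75.4225 mcg/mL·h
Extrapolated tail: C_last / k_e = 22.49 / 0.139 = 161.799
AUC_0→∞ = 75.4225 + 161.799 = 237.2215 mcg/mL·h

AUC = 237 mcg/mL·h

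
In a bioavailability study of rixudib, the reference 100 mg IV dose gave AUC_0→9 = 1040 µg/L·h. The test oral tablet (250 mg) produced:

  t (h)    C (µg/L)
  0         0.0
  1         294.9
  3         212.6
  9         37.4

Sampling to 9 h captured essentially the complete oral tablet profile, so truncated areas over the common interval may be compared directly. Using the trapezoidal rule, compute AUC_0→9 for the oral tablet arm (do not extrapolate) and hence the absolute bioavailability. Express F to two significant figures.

F = 0.54

Trapezoidal AUC_0→9 (oral tablet):
  [0→1]: (0.0+294.9)/2 × 1 = 147.45
  [1→3]: (294.9+212.6)/2 × 2 = 507.5
  [3→9]: (212.6+37.4)/2 × 6 = 750.0
  Sum = 1404.95 µg/L·h
F = (AUC_ev/D_ev)/(AUC_iv/D_iv) = (1404.95/250)/(1040/100) = 5.6198/10.4 = 0.5404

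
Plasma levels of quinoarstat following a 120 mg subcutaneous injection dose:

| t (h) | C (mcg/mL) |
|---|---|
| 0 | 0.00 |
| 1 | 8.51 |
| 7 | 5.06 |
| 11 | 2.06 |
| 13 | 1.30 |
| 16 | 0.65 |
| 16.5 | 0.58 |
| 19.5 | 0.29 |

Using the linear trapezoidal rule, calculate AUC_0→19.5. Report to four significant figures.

Trapezoidal AUC_0→19.5:
  [0→1]: (0.00+8.51)/2 × 1 = 4.255
  [1→7]: (8.51+5.06)/2 × 6 = 40.71
  [7→11]: (5.06+2.06)/2 × 4 = 14.24
  [11→13]: (2.06+1.30)/2 × 2 = 3.36
  [13→16]: (1.30+0.65)/2 × 3 = 2.925
  [16→16.5]: (0.65+0.58)/2 × 0.5 = 0.3075
  [16.5→19.5]: (0.58+0.29)/2 × 3 = 1.305
  Sum = 67.1025 mcg/mL·h

AUC = 67.10 mcg/mL·h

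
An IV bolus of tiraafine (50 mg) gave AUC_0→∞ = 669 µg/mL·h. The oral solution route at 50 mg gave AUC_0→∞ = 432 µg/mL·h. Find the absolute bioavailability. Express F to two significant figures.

F = (AUC_ev / D_ev) / (AUC_iv / D_iv)
  = (432/50) / (669/50)
  = 8.64 / 13.38 = 0.6457

F = 0.65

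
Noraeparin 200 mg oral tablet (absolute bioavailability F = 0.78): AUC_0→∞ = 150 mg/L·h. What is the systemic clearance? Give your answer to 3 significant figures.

CL = F × Dose / AUC_0→∞
   = 0.78 × 200 / 150 = 1.04 L/h

CL = 1.04 L/h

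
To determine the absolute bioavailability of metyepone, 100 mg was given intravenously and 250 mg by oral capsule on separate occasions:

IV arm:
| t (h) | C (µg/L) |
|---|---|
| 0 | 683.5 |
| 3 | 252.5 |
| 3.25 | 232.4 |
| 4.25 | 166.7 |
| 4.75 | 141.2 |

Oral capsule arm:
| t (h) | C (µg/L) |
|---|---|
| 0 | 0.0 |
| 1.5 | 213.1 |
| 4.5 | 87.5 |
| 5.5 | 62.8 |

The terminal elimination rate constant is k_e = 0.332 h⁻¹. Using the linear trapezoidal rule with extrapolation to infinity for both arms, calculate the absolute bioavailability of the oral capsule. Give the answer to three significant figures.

Trapezoidal AUC_0→4.75 (IV):
  [0→3]: (683.5+252.5)/2 × 3 = 1404.0
  [3→3.25]: (252.5+232.4)/2 × 0.25 = 60.6125
  [3.25→4.25]: (232.4+166.7)/2 × 1 = 199.55
  [4.25→4.75]: (166.7+141.2)/2 × 0.5 = 76.975
  Sum = 1741.1375 µg/L·h
IV tail: 141.2/0.332 = 425.301; AUC_iv,0→∞ = 1741.1375 + 425.301 = 2166.4385 µg/L·h
Trapezoidal AUC_0→5.5 (oral capsule):
  [0→1.5]: (0.0+213.1)/2 × 1.5 = 159.825
  [1.5→4.5]: (213.1+87.5)/2 × 3 = 450.9
  [4.5→5.5]: (87.5+62.8)/2 × 1 = 75.15
  Sum = 685.875 µg/L·h
oral capsule tail: 62.8/0.332 = 189.157; AUC_ev,0→∞ = 685.875 + 189.157 = 875.032 µg/L·h
F = (AUC_ev/D_ev)/(AUC_iv/D_iv) = (875.032/250)/(2166.4385/100) = 3.500128/21.664385 = 0.1616

F = 0.162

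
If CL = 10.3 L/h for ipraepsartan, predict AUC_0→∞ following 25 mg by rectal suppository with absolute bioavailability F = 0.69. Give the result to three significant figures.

AUC_0→∞ = F × Dose / CL
        = 0.69 × 25 / 10.3 = 1.67476 mg/L·h

AUC = 1.67 mg/L·h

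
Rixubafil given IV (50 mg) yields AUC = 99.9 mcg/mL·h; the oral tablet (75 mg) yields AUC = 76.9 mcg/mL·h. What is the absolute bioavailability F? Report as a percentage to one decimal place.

F = (AUC_ev / D_ev) / (AUC_iv / D_iv)
  = (76.9/75) / (99.9/50)
  = 1.02533 / 1.998 = 0.5132
  = 51.32%

F = 51.3%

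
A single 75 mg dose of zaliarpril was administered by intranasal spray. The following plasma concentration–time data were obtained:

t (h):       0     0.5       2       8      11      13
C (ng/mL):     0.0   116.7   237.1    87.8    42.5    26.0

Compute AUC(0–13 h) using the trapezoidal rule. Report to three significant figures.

Trapezoidal AUC_0→13:
  [0→0.5]: (0.0+116.7)/2 × 0.5 = 29.175
  [0.5→2]: (116.7+237.1)/2 × 1.5 = 265.35
  [2→8]: (237.1+87.8)/2 × 6 = 974.7
  [8→11]: (87.8+42.5)/2 × 3 = 195.45
  [11→13]: (42.5+26.0)/2 × 2 = 68.5
  Sum = 1533.175 ng/mL·h

AUC = 1530 ng/mL·h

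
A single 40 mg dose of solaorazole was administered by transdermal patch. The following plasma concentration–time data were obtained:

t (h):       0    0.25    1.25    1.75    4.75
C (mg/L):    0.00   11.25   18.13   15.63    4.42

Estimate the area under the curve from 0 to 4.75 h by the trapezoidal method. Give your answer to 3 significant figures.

Trapezoidal AUC_0→4.75:
  [0→0.25]: (0.00+11.25)/2 × 0.25 = 1.40625
  [0.25→1.25]: (11.25+18.13)/2 × 1 = 14.69
  [1.25→1.75]: (18.13+15.63)/2 × 0.5 = 8.44
  [1.75→4.75]: (15.63+4.42)/2 × 3 = 30.075
  Sum = 54.61125 mg/L·h

AUC = 54.6 mg/L·h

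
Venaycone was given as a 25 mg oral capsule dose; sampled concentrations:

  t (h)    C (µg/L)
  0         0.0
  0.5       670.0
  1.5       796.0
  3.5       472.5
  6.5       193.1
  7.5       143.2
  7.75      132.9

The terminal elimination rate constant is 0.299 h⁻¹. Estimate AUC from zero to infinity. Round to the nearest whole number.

Trapezoidal AUC_0→7.75:
  [0→0.5]: (0.0+670.0)/2 × 0.5 = 167.5
  [0.5→1.5]: (670.0+796.0)/2 × 1 = 733.0
  [1.5→3.5]: (796.0+472.5)/2 × 2 = 1268.5
  [3.5→6.5]: (472.5+193.1)/2 × 3 = 998.4
  [6.5→7.5]: (193.1+143.2)/2 × 1 = 168.15
  [7.5→7.75]: (143.2+132.9)/2 × 0.25 = 34.5125
  Sum = 3370.0625 µg/L·h
Extrapolated tail: C_last / k_e = 132.9 / 0.299 = 444.482
AUC_0→∞ = 3370.0625 + 444.482 = 3814.5445 µg/L·h

AUC = 3815 µg/L·h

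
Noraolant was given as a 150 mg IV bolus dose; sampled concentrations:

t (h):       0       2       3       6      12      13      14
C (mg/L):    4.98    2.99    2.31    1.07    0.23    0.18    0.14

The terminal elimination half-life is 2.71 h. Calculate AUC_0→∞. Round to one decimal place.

Trapezoidal AUC_0→14:
  [0→2]: (4.98+2.99)/2 × 2 = 7.97
  [2→3]: (2.99+2.31)/2 × 1 = 2.65
  [3→6]: (2.31+1.07)/2 × 3 = 5.07
  [6→12]: (1.07+0.23)/2 × 6 = 3.9
  [12→13]: (0.23+0.18)/2 × 1 = 0.205
  [13→14]: (0.18+0.14)/2 × 1 = 0.16
  Sum = 19.955 mg/L·h
k_e = ln2 / t½ = 0.693147 / 2.71 = 0.2558 h^-1
Extrapolated tail: C_last / k_e = 0.14 / 0.2558 = 0.547
AUC_0→∞ = 19.955 + 0.547 = 20.502 mg/L·h

AUC = 20.5 mg/L·h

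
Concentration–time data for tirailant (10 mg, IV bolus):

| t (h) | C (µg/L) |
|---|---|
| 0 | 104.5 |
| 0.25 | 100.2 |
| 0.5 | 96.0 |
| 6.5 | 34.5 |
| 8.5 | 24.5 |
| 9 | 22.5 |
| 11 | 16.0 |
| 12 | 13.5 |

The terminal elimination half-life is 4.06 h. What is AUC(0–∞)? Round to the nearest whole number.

AUC = 645 µg/L·h

Trapezoidal AUC_0→12:
  [0→0.25]: (104.5+100.2)/2 × 0.25 = 25.5875
  [0.25→0.5]: (100.2+96.0)/2 × 0.25 = 24.525
  [0.5→6.5]: (96.0+34.5)/2 × 6 = 391.5
  [6.5→8.5]: (34.5+24.5)/2 × 2 = 59.0
  [8.5→9]: (24.5+22.5)/2 × 0.5 = 11.75
  [9→11]: (22.5+16.0)/2 × 2 = 38.5
  [11→12]: (16.0+13.5)/2 × 1 = 14.75
  Sum = 565.6125 µg/L·h
k_e = ln2 / t½ = 0.693147 / 4.06 = 0.1707 h^-1
Extrapolated tail: C_last / k_e = 13.5 / 0.1707 = 79.086
AUC_0→∞ = 565.6125 + 79.086 = 644.6985 µg/L·h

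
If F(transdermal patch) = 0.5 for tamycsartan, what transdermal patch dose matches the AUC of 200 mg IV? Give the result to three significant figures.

For equal systemic exposure: F × D_ev = D_iv
D_ev = D_iv / F = 200 / 0.5 = 400 mg

D_transdermal = 400 mg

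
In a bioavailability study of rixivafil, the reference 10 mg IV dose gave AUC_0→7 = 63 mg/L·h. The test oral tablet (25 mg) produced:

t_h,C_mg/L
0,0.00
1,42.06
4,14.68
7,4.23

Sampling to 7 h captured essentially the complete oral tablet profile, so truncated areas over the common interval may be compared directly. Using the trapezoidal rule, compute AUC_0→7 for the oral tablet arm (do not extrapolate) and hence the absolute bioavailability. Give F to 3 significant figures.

Trapezoidal AUC_0→7 (oral tablet):
  [0→1]: (0.00+42.06)/2 × 1 = 21.03
  [1→4]: (42.06+14.68)/2 × 3 = 85.11
  [4→7]: (14.68+4.23)/2 × 3 = 28.365
  Sum = 134.505 mg/L·h
F = (AUC_ev/D_ev)/(AUC_iv/D_iv) = (134.505/25)/(63/10) = 5.3802/6.3 = 0.8540

F = 0.854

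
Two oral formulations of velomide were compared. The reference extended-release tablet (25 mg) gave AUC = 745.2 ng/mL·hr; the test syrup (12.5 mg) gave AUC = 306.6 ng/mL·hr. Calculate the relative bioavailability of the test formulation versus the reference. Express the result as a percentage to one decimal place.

F_rel = 82.3%

F_rel = (AUC_test/D_test) / (AUC_ref/D_ref)
      = (306.6/12.5) / (745.2/25)
      = 24.528 / 29.808 = 0.8229 = 82.29%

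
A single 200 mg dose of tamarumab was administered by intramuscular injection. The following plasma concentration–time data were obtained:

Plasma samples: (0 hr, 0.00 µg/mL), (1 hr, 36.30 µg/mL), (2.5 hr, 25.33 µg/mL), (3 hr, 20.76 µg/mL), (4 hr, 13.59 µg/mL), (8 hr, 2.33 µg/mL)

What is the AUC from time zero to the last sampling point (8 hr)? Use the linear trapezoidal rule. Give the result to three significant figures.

Trapezoidal AUC_0→8:
  [0→1]: (0.00+36.30)/2 × 1 = 18.15
  [1→2.5]: (36.30+25.33)/2 × 1.5 = 46.2225
  [2.5→3]: (25.33+20.76)/2 × 0.5 = 11.5225
  [3→4]: (20.76+13.59)/2 × 1 = 17.175
  [4→8]: (13.59+2.33)/2 × 4 = 31.84
  Sum = 124.91 µg/mL·hr

AUC = 125 µg/mL·hr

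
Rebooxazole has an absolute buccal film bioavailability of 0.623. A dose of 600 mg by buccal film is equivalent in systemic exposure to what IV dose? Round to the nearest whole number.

D_iv = 374 mg

Systemic exposure from an extravascular dose = F × D_ev, so the equivalent IV dose is F × D_ev.
D_iv = F × D_ev = 0.623 × 600 = 373.8 mg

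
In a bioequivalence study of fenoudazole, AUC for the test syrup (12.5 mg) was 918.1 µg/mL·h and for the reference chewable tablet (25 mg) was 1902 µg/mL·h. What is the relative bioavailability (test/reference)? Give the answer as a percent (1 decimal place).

F_rel = 96.5%

F_rel = (AUC_test/D_test) / (AUC_ref/D_ref)
      = (918.1/12.5) / (1902/25)
      = 73.448 / 76.08 = 0.9654 = 96.54%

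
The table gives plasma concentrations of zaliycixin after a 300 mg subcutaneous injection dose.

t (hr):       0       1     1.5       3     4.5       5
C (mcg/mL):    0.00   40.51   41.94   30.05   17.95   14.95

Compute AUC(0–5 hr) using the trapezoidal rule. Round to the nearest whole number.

Trapezoidal AUC_0→5:
  [0→1]: (0.00+40.51)/2 × 1 = 20.255
  [1→1.5]: (40.51+41.94)/2 × 0.5 = 20.6125
  [1.5→3]: (41.94+30.05)/2 × 1.5 = 53.9925
  [3→4.5]: (30.05+17.95)/2 × 1.5 = 36.0
  [4.5→5]: (17.95+14.95)/2 × 0.5 = 8.225
  Sum = 139.085 mcg/mL·hr

AUC = 139 mcg/mL·hr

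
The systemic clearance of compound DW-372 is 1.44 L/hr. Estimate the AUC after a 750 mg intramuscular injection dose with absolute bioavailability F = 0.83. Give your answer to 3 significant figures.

AUC_0→∞ = F × Dose / CL
        = 0.83 × 750 / 1.44 = 432.292 mg/L·hr

AUC = 432 mg/L·hr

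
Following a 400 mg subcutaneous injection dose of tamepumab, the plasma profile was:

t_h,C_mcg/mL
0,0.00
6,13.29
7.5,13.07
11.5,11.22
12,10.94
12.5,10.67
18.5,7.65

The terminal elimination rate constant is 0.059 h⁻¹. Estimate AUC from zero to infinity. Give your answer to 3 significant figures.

AUC = 304 mcg/mL·h

Trapezoidal AUC_0→18.5:
  [0→6]: (0.00+13.29)/2 × 6 = 39.87
  [6→7.5]: (13.29+13.07)/2 × 1.5 = 19.77
  [7.5→11.5]: (13.07+11.22)/2 × 4 = 48.58
  [11.5→12]: (11.22+10.94)/2 × 0.5 = 5.54
  [12→12.5]: (10.94+10.67)/2 × 0.5 = 5.4025
  [12.5→18.5]: (10.67+7.65)/2 × 6 = 54.96
  Sum = 174.1225 mcg/mL·h
Extrapolated tail: C_last / k_e = 7.65 / 0.059 = 129.661
AUC_0→∞ = 174.1225 + 129.661 = 303.7835 mcg/mL·h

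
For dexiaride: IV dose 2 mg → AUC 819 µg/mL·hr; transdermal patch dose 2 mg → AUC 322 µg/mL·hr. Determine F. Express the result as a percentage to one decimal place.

F = (AUC_ev / D_ev) / (AUC_iv / D_iv)
  = (322/2) / (819/2)
  = 161 / 409.5 = 0.3932
  = 39.32%

F = 39.3%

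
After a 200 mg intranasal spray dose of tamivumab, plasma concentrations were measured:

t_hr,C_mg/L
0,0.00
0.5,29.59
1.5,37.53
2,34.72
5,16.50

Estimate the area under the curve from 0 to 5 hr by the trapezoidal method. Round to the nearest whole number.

AUC = 136 mg/L·hr

Trapezoidal AUC_0→5:
  [0→0.5]: (0.00+29.59)/2 × 0.5 = 7.3975
  [0.5→1.5]: (29.59+37.53)/2 × 1 = 33.56
  [1.5→2]: (37.53+34.72)/2 × 0.5 = 18.0625
  [2→5]: (34.72+16.50)/2 × 3 = 76.83
  Sum = 135.85 mg/L·hr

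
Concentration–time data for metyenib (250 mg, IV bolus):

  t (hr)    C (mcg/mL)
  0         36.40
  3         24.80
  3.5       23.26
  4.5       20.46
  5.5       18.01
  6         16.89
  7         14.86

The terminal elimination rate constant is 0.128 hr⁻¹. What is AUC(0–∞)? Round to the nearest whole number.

AUC = 286 mcg/mL·hr

Trapezoidal AUC_0→7:
  [0→3]: (36.40+24.80)/2 × 3 = 91.8
  [3→3.5]: (24.80+23.26)/2 × 0.5 = 12.015
  [3.5→4.5]: (23.26+20.46)/2 × 1 = 21.86
  [4.5→5.5]: (20.46+18.01)/2 × 1 = 19.235
  [5.5→6]: (18.01+16.89)/2 × 0.5 = 8.725
  [6→7]: (16.89+14.86)/2 × 1 = 15.875
  Sum = 169.51 mcg/mL·hr
Extrapolated tail: C_last / k_e = 14.86 / 0.128 = 116.094
AUC_0→∞ = 169.51 + 116.094 = 285.604 mcg/mL·hr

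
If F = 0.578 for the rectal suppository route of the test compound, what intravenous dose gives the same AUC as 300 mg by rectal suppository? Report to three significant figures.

Systemic exposure from an extravascular dose = F × D_ev, so the equivalent IV dose is F × D_ev.
D_iv = F × D_ev = 0.578 × 300 = 173.4 mg

D_iv = 173 mg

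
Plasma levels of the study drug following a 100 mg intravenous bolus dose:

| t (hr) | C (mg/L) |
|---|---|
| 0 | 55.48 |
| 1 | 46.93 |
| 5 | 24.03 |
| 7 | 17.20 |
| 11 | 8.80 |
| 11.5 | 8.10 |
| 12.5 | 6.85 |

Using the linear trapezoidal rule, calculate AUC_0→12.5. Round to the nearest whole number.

AUC = 298 mg/L·hr

Trapezoidal AUC_0→12.5:
  [0→1]: (55.48+46.93)/2 × 1 = 51.205
  [1→5]: (46.93+24.03)/2 × 4 = 141.92
  [5→7]: (24.03+17.20)/2 × 2 = 41.23
  [7→11]: (17.20+8.80)/2 × 4 = 52.0
  [11→11.5]: (8.80+8.10)/2 × 0.5 = 4.225
  [11.5→12.5]: (8.10+6.85)/2 × 1 = 7.475
  Sum = 298.055 mg/L·hr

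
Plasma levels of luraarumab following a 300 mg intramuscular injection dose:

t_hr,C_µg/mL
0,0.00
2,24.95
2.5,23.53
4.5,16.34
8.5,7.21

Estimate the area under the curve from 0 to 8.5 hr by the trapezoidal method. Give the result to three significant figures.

Trapezoidal AUC_0→8.5:
  [0→2]: (0.00+24.95)/2 × 2 = 24.95
  [2→2.5]: (24.95+23.53)/2 × 0.5 = 12.12
  [2.5→4.5]: (23.53+16.34)/2 × 2 = 39.87
  [4.5→8.5]: (16.34+7.21)/2 × 4 = 47.1
  Sum = 124.04 µg/mL·hr

AUC = 124 µg/mL·hr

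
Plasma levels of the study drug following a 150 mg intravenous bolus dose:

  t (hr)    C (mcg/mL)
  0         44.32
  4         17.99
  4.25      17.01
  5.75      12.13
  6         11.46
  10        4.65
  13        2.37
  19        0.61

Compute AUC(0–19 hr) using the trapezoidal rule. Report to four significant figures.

Trapezoidal AUC_0→19:
  [0→4]: (44.32+17.99)/2 × 4 = 124.62
  [4→4.25]: (17.99+17.01)/2 × 0.25 = 4.375
  [4.25→5.75]: (17.01+12.13)/2 × 1.5 = 21.855
  [5.75→6]: (12.13+11.46)/2 × 0.25 = 2.94875
  [6→10]: (11.46+4.65)/2 × 4 = 32.22
  [10→13]: (4.65+2.37)/2 × 3 = 10.53
  [13→19]: (2.37+0.61)/2 × 6 = 8.94
  Sum = 205.48875 mcg/mL·hr

AUC = 205.5 mcg/mL·hr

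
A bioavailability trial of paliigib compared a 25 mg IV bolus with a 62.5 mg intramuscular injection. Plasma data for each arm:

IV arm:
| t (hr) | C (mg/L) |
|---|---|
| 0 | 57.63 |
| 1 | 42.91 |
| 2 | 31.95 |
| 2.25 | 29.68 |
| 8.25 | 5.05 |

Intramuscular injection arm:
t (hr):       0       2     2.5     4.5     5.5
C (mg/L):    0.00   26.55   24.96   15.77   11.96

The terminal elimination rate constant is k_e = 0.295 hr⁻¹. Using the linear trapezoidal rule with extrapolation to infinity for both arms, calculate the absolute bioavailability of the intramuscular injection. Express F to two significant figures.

Trapezoidal AUC_0→8.25 (IV):
  [0→1]: (57.63+42.91)/2 × 1 = 50.27
  [1→2]: (42.91+31.95)/2 × 1 = 37.43
  [2→2.25]: (31.95+29.68)/2 × 0.25 = 7.70375
  [2.25→8.25]: (29.68+5.05)/2 × 6 = 104.19
  Sum = 199.59375 mg/L·hr
IV tail: 5.05/0.295 = 17.119; AUC_iv,0→∞ = 199.59375 + 17.119 = 216.71275 mg/L·hr
Trapezoidal AUC_0→5.5 (intramuscular injection):
  [0→2]: (0.00+26.55)/2 × 2 = 26.55
  [2→2.5]: (26.55+24.96)/2 × 0.5 = 12.8775
  [2.5→4.5]: (24.96+15.77)/2 × 2 = 40.73
  [4.5→5.5]: (15.77+11.96)/2 × 1 = 13.865
  Sum = 94.0225 mg/L·hr
intramuscular injection tail: 11.96/0.295 = 40.542; AUC_ev,0→∞ = 94.0225 + 40.542 = 134.5645 mg/L·hr
F = (AUC_ev/D_ev)/(AUC_iv/D_iv) = (134.5645/62.5)/(216.71275/25) = 2.153032/8.66851 = 0.2484

F = 0.25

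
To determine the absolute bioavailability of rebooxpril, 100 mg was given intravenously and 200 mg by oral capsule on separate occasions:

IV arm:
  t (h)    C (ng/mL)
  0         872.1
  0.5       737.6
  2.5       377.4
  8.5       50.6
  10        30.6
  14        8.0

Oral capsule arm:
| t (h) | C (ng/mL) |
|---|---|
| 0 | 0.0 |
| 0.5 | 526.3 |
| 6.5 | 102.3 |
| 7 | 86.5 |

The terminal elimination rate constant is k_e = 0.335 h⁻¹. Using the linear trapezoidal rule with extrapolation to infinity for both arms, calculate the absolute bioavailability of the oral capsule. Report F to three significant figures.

Trapezoidal AUC_0→14 (IV):
  [0→0.5]: (872.1+737.6)/2 × 0.5 = 402.425
  [0.5→2.5]: (737.6+377.4)/2 × 2 = 1115.0
  [2.5→8.5]: (377.4+50.6)/2 × 6 = 1284.0
  [8.5→10]: (50.6+30.6)/2 × 1.5 = 60.9
  [10→14]: (30.6+8.0)/2 × 4 = 77.2
  Sum = 2939.525 ng/mL·h
IV tail: 8.0/0.335 = 23.881; AUC_iv,0→∞ = 2939.525 + 23.881 = 2963.406 ng/mL·h
Trapezoidal AUC_0→7 (oral capsule):
  [0→0.5]: (0.0+526.3)/2 × 0.5 = 131.575
  [0.5→6.5]: (526.3+102.3)/2 × 6 = 1885.8
  [6.5→7]: (102.3+86.5)/2 × 0.5 = 47.2
  Sum = 2064.575 ng/mL·h
oral capsule tail: 86.5/0.335 = 258.209; AUC_ev,0→∞ = 2064.575 + 258.209 = 2322.784 ng/mL·h
F = (AUC_ev/D_ev)/(AUC_iv/D_iv) = (2322.784/200)/(2963.406/100) = 11.61392/29.63406 = 0.3919

F = 0.392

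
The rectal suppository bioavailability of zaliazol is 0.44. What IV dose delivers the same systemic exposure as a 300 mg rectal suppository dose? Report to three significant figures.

D_iv = 132 mg

Systemic exposure from an extravascular dose = F × D_ev, so the equivalent IV dose is F × D_ev.
D_iv = F × D_ev = 0.44 × 300 = 132 mg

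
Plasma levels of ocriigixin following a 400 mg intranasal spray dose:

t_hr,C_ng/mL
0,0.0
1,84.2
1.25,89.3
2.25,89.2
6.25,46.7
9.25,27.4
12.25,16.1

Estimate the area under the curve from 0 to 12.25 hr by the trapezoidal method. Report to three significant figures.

Trapezoidal AUC_0→12.25:
  [0→1]: (0.0+84.2)/2 × 1 = 42.1
  [1→1.25]: (84.2+89.3)/2 × 0.25 = 21.6875
  [1.25→2.25]: (89.3+89.2)/2 × 1 = 89.25
  [2.25→6.25]: (89.2+46.7)/2 × 4 = 271.8
  [6.25→9.25]: (46.7+27.4)/2 × 3 = 111.15
  [9.25→12.25]: (27.4+16.1)/2 × 3 = 65.25
  Sum = 601.2375 ng/mL·hr

AUC = 601 ng/mL·hr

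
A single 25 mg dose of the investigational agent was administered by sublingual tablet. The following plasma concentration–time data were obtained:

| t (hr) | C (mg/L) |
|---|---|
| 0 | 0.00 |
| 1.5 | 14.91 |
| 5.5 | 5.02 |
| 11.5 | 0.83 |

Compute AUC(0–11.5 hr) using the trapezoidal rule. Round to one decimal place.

Trapezoidal AUC_0→11.5:
  [0→1.5]: (0.00+14.91)/2 × 1.5 = 11.1825
  [1.5→5.5]: (14.91+5.02)/2 × 4 = 39.86
  [5.5→11.5]: (5.02+0.83)/2 × 6 = 17.55
  Sum = 68.5925 mg/L·hr

AUC = 68.6 mg/L·hr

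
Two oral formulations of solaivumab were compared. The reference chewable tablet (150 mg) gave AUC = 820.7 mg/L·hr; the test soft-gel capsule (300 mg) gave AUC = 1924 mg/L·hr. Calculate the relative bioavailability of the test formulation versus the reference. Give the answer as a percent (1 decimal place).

F_rel = (AUC_test/D_test) / (AUC_ref/D_ref)
      = (1924/300) / (820.7/150)
      = 6.41333 / 5.47133 = 1.1722 = 117.22%

F_rel = 117.2%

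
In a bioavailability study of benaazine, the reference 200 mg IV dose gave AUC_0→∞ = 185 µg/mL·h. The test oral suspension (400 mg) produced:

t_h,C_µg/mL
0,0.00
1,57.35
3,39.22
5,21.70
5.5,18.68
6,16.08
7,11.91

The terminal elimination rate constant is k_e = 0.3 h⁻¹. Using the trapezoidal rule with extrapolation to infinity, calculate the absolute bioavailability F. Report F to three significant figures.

F = 0.699

Trapezoidal AUC_0→7 (oral suspension):
  [0→1]: (0.00+57.35)/2 × 1 = 28.675
  [1→3]: (57.35+39.22)/2 × 2 = 96.57
  [3→5]: (39.22+21.70)/2 × 2 = 60.92
  [5→5.5]: (21.70+18.68)/2 × 0.5 = 10.095
  [5.5→6]: (18.68+16.08)/2 × 0.5 = 8.69
  [6→7]: (16.08+11.91)/2 × 1 = 13.995
  Sum = 218.945 µg/mL·h
Tail: C_last/k_e = 11.91/0.3 = 39.700
AUC_0→∞ (oral suspension) = 218.945 + 39.700 = 258.645 µg/mL·h
F = (AUC_ev/D_ev)/(AUC_iv/D_iv) = (258.645/400)/(185/200) = 0.6466125/0.925 = 0.6990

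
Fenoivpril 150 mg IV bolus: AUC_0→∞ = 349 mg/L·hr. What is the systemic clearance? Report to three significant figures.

CL = Dose_iv / AUC_0→∞
   = 150 / 349 = 0.429799 L/hr

CL = 0.430 L/hr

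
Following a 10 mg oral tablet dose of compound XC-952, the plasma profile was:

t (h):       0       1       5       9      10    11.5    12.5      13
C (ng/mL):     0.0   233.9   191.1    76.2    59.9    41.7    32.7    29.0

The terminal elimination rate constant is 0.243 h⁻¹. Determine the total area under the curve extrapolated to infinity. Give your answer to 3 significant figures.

Trapezoidal AUC_0→13:
  [0→1]: (0.0+233.9)/2 × 1 = 116.95
  [1→5]: (233.9+191.1)/2 × 4 = 850.0
  [5→9]: (191.1+76.2)/2 × 4 = 534.6
  [9→10]: (76.2+59.9)/2 × 1 = 68.05
  [10→11.5]: (59.9+41.7)/2 × 1.5 = 76.2
  [11.5→12.5]: (41.7+32.7)/2 × 1 = 37.2
  [12.5→13]: (32.7+29.0)/2 × 0.5 = 15.425
  Sum = 1698.425 ng/mL·h
Extrapolated tail: C_last / k_e = 29.0 / 0.243 = 119.342
AUC_0→∞ = 1698.425 + 119.342 = 1817.767 ng/mL·h

AUC = 1820 ng/mL·h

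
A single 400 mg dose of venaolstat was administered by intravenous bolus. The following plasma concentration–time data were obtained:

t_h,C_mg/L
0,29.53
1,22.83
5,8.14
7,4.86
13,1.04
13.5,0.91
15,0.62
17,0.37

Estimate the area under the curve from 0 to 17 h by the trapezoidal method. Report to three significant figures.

AUC = 121 mg/L·h

Trapezoidal AUC_0→17:
  [0→1]: (29.53+22.83)/2 × 1 = 26.18
  [1→5]: (22.83+8.14)/2 × 4 = 61.94
  [5→7]: (8.14+4.86)/2 × 2 = 13.0
  [7→13]: (4.86+1.04)/2 × 6 = 17.7
  [13→13.5]: (1.04+0.91)/2 × 0.5 = 0.4875
  [13.5→15]: (0.91+0.62)/2 × 1.5 = 1.1475
  [15→17]: (0.62+0.37)/2 × 2 = 0.99
  Sum = 121.445 mg/L·h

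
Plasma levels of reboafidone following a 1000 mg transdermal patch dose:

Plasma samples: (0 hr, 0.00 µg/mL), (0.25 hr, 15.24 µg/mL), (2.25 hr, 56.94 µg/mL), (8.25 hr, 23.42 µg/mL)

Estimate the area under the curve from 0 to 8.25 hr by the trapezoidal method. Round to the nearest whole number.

Trapezoidal AUC_0→8.25:
  [0→0.25]: (0.00+15.24)/2 × 0.25 = 1.905
  [0.25→2.25]: (15.24+56.94)/2 × 2 = 72.18
  [2.25→8.25]: (56.94+23.42)/2 × 6 = 241.08
  Sum = 315.165 µg/mL·hr

AUC = 315 µg/mL·hr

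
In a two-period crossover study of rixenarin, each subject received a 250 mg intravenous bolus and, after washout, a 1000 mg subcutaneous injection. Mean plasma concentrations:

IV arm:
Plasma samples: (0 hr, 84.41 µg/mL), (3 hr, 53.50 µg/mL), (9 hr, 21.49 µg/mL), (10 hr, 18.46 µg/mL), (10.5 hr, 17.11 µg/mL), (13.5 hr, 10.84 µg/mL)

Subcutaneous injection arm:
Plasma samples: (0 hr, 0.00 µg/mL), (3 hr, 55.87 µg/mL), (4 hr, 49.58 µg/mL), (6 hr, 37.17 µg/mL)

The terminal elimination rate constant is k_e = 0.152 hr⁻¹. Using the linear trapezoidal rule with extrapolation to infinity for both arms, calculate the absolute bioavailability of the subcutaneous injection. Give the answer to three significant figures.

F = 0.204

Trapezoidal AUC_0→13.5 (IV):
  [0→3]: (84.41+53.50)/2 × 3 = 206.865
  [3→9]: (53.50+21.49)/2 × 6 = 224.97
  [9→10]: (21.49+18.46)/2 × 1 = 19.975
  [10→10.5]: (18.46+17.11)/2 × 0.5 = 8.8925
  [10.5→13.5]: (17.11+10.84)/2 × 3 = 41.925
  Sum = 502.6275 µg/mL·hr
IV tail: 10.84/0.152 = 71.316; AUC_iv,0→∞ = 502.6275 + 71.316 = 573.9435 µg/mL·hr
Trapezoidal AUC_0→6 (subcutaneous injection):
  [0→3]: (0.00+55.87)/2 × 3 = 83.805
  [3→4]: (55.87+49.58)/2 × 1 = 52.725
  [4→6]: (49.58+37.17)/2 × 2 = 86.75
  Sum = 223.28 µg/mL·hr
subcutaneous injection tail: 37.17/0.152 = 244.539; AUC_ev,0→∞ = 223.28 + 244.539 = 467.819 µg/mL·hr
F = (AUC_ev/D_ev)/(AUC_iv/D_iv) = (467.819/1000)/(573.9435/250) = 0.467819/2.295774 = 0.2038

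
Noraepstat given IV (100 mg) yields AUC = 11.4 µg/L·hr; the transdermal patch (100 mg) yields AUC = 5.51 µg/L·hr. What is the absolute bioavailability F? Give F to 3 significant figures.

F = (AUC_ev / D_ev) / (AUC_iv / D_iv)
  = (5.51/100) / (11.4/100)
  = 0.0551 / 0.114 = 0.4833

F = 0.483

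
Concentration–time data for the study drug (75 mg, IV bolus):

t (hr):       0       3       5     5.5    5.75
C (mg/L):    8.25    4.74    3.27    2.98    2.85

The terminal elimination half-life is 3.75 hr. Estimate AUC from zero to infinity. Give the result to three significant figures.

AUC = 45.2 mg/L·hr

Trapezoidal AUC_0→5.75:
  [0→3]: (8.25+4.74)/2 × 3 = 19.485
  [3→5]: (4.74+3.27)/2 × 2 = 8.01
  [5→5.5]: (3.27+2.98)/2 × 0.5 = 1.5625
  [5.5→5.75]: (2.98+2.85)/2 × 0.25 = 0.72875
  Sum = 29.78625 mg/L·hr
k_e = ln2 / t½ = 0.693147 / 3.75 = 0.1848 hr^-1
Extrapolated tail: C_last / k_e = 2.85 / 0.1848 = 15.422
AUC_0→∞ = 29.78625 + 15.422 = 45.20825 mg/L·hr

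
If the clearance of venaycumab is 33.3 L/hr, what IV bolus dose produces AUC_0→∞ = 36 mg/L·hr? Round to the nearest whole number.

Dose_iv = CL × AUC_0→∞
     = 33.3 × 36 = 1198.8 mg

Dose = 1199 mg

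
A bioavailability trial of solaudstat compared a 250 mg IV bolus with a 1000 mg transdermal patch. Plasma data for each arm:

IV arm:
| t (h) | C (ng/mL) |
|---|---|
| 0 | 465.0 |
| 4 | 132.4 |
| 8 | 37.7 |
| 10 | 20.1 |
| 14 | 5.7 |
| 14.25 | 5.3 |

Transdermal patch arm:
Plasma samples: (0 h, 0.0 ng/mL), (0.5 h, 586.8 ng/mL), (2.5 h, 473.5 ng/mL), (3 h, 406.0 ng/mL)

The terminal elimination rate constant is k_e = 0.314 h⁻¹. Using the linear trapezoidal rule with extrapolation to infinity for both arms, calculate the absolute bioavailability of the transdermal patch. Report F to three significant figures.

Trapezoidal AUC_0→14.25 (IV):
  [0→4]: (465.0+132.4)/2 × 4 = 1194.8
  [4→8]: (132.4+37.7)/2 × 4 = 340.2
  [8→10]: (37.7+20.1)/2 × 2 = 57.8
  [10→14]: (20.1+5.7)/2 × 4 = 51.6
  [14→14.25]: (5.7+5.3)/2 × 0.25 = 1.375
  Sum = 1645.775 ng/mL·h
IV tail: 5.3/0.314 = 16.879; AUC_iv,0→∞ = 1645.775 + 16.879 = 1662.654 ng/mL·h
Trapezoidal AUC_0→3 (transdermal patch):
  [0→0.5]: (0.0+586.8)/2 × 0.5 = 146.7
  [0.5→2.5]: (586.8+473.5)/2 × 2 = 1060.3
  [2.5→3]: (473.5+406.0)/2 × 0.5 = 219.875
  Sum = 1426.875 ng/mL·h
transdermal patch tail: 406.0/0.314 = 1292.994; AUC_ev,0→∞ = 1426.875 + 1292.994 = 2719.869 ng/mL·h
F = (AUC_ev/D_ev)/(AUC_iv/D_iv) = (2719.869/1000)/(1662.654/250) = 2.719869/6.650616 = 0.4090

F = 0.409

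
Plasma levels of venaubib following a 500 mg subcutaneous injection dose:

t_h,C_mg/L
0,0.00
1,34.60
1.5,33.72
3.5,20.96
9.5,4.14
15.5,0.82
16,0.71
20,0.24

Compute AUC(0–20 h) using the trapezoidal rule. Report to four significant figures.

AUC = 181.5 mg/L·h

Trapezoidal AUC_0→20:
  [0→1]: (0.00+34.60)/2 × 1 = 17.3
  [1→1.5]: (34.60+33.72)/2 × 0.5 = 17.08
  [1.5→3.5]: (33.72+20.96)/2 × 2 = 54.68
  [3.5→9.5]: (20.96+4.14)/2 × 6 = 75.3
  [9.5→15.5]: (4.14+0.82)/2 × 6 = 14.88
  [15.5→16]: (0.82+0.71)/2 × 0.5 = 0.3825
  [16→20]: (0.71+0.24)/2 × 4 = 1.9
  Sum = 181.5225 mg/L·h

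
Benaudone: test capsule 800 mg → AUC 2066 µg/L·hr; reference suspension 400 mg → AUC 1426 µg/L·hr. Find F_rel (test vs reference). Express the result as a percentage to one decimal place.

F_rel = (AUC_test/D_test) / (AUC_ref/D_ref)
      = (2066/800) / (1426/400)
      = 2.5825 / 3.565 = 0.7244 = 72.44%

F_rel = 72.4%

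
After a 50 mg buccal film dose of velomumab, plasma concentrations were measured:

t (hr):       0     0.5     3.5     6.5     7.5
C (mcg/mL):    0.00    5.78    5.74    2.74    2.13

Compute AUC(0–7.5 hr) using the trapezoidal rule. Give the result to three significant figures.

AUC = 33.9 mcg/mL·hr

Trapezoidal AUC_0→7.5:
  [0→0.5]: (0.00+5.78)/2 × 0.5 = 1.445
  [0.5→3.5]: (5.78+5.74)/2 × 3 = 17.28
  [3.5→6.5]: (5.74+2.74)/2 × 3 = 12.72
  [6.5→7.5]: (2.74+2.13)/2 × 1 = 2.435
  Sum = 33.88 mcg/mL·hr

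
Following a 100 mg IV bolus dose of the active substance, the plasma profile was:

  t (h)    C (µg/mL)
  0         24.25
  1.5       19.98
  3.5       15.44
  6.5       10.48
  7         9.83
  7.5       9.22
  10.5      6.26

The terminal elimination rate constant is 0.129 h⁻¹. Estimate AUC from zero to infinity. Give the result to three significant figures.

Trapezoidal AUC_0→10.5:
  [0→1.5]: (24.25+19.98)/2 × 1.5 = 33.1725
  [1.5→3.5]: (19.98+15.44)/2 × 2 = 35.42
  [3.5→6.5]: (15.44+10.48)/2 × 3 = 38.88
  [6.5→7]: (10.48+9.83)/2 × 0.5 = 5.0775
  [7→7.5]: (9.83+9.22)/2 × 0.5 = 4.7625
  [7.5→10.5]: (9.22+6.26)/2 × 3 = 23.22
  Sum = 140.5325 µg/mL·h
Extrapolated tail: C_last / k_e = 6.26 / 0.129 = 48.527
AUC_0→∞ = 140.5325 + 48.527 = 189.0595 µg/mL·h

AUC = 189 µg/mL·h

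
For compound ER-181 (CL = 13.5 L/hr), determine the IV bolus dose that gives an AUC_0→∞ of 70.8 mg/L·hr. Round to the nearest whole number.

Dose = 956 mg

Dose_iv = CL × AUC_0→∞
     = 13.5 × 70.8 = 955.8 mg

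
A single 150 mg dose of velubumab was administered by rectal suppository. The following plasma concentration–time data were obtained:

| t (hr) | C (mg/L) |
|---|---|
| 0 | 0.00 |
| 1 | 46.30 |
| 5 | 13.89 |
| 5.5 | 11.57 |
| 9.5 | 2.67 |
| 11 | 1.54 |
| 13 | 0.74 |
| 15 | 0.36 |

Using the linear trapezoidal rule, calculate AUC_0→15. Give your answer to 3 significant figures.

Trapezoidal AUC_0→15:
  [0→1]: (0.00+46.30)/2 × 1 = 23.15
  [1→5]: (46.30+13.89)/2 × 4 = 120.38
  [5→5.5]: (13.89+11.57)/2 × 0.5 = 6.365
  [5.5→9.5]: (11.57+2.67)/2 × 4 = 28.48
  [9.5→11]: (2.67+1.54)/2 × 1.5 = 3.1575
  [11→13]: (1.54+0.74)/2 × 2 = 2.28
  [13→15]: (0.74+0.36)/2 × 2 = 1.1
  Sum = 184.9125 mg/L·hr

AUC = 185 mg/L·hr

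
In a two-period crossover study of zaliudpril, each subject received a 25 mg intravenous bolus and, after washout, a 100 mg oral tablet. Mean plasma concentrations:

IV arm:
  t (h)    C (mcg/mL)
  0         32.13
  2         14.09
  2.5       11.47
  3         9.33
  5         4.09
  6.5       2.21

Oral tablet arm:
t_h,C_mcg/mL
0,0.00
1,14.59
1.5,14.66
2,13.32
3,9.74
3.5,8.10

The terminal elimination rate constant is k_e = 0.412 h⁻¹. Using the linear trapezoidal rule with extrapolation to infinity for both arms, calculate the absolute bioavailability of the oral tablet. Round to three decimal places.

Trapezoidal AUC_0→6.5 (IV):
  [0→2]: (32.13+14.09)/2 × 2 = 46.22
  [2→2.5]: (14.09+11.47)/2 × 0.5 = 6.39
  [2.5→3]: (11.47+9.33)/2 × 0.5 = 5.2
  [3→5]: (9.33+4.09)/2 × 2 = 13.42
  [5→6.5]: (4.09+2.21)/2 × 1.5 = 4.725
  Sum = 75.955 mcg/mL·h
IV tail: 2.21/0.412 = 5.364; AUC_iv,0→∞ = 75.955 + 5.364 = 81.319 mcg/mL·h
Trapezoidal AUC_0→3.5 (oral tablet):
  [0→1]: (0.00+14.59)/2 × 1 = 7.295
  [1→1.5]: (14.59+14.66)/2 × 0.5 = 7.3125
  [1.5→2]: (14.66+13.32)/2 × 0.5 = 6.995
  [2→3]: (13.32+9.74)/2 × 1 = 11.53
  [3→3.5]: (9.74+8.10)/2 × 0.5 = 4.46
  Sum = 37.5925 mcg/mL·h
oral tablet tail: 8.10/0.412 = 19.660; AUC_ev,0→∞ = 37.5925 + 19.660 = 57.2525 mcg/mL·h
F = (AUC_ev/D_ev)/(AUC_iv/D_iv) = (57.2525/100)/(81.319/25) = 0.572525/3.25276 = 0.1760

F = 0.176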